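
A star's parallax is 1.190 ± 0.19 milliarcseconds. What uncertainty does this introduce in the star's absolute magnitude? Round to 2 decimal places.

σ_M = 0.35 mag

M = m − 5 log₁₀ d + 5 = m + 5 log₁₀ p + 5, so ∂M/∂p = 5/(p ln 10).
σ_M = (5/ln 10) · (σ_p/p) = 2.1715 × 0.19/1.190 = 2.1715 × 0.15966 = 0.3467.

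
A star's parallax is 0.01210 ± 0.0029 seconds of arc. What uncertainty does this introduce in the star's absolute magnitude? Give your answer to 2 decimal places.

σ_M = 0.52 mag

M = m − 5 log₁₀ d + 5 = m + 5 log₁₀ p + 5, so ∂M/∂p = 5/(p ln 10).
σ_M = (5/ln 10) · (σ_p/p) = 2.1715 × 0.0029/0.01210 = 2.1715 × 0.23967 = 0.52044.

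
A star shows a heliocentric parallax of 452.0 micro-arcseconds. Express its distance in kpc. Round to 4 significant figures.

2.212 kpc

p = 452.0 micro-arcseconds = 0.0004520 arcsec.
d = 1/p = 1/0.0004520 = 2212.4 pc.
= 2.2124 kpc.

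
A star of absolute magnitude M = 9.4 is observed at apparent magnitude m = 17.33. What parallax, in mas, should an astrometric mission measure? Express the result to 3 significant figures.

2.59 mas

m − M = 17.33 − 9.4 = 7.93.
d = 10^((m−M)/5 + 1) = 10^2.586 = 385.48 pc.
p = 1/d = 1/385.48 = 0.0025942 arcsec = 2.5942 mas.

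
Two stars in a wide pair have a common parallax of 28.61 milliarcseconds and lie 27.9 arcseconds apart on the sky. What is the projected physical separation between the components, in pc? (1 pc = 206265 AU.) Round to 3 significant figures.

0.00473 pc

d = 1/p = 1/0.02861″ = 34.953 pc.
At distance d (pc), an angle of θ arcsec spans θ·d AU: s = 27.9 × 34.953 = 975.19 AU.
= 975.19 / 206265 = 0.0047279 pc.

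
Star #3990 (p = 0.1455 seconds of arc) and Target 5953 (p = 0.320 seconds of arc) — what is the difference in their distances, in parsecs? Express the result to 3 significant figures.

d_A = 1/0.1455″ = 6.8729 pc; d_B = 1/0.3200″ = 3.125 pc.
|d_B − d_A| = |3.125 − 6.8729| = 3.7479 pc.

3.75 pc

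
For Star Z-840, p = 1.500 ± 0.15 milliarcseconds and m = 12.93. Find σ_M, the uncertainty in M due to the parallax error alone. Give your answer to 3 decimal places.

σ_M = 0.217 mag

M = m − 5 log₁₀ d + 5 = m + 5 log₁₀ p + 5, so ∂M/∂p = 5/(p ln 10).
σ_M = (5/ln 10) · (σ_p/p) = 2.1715 × 0.15/1.500 = 2.1715 × 0.1 = 0.21715.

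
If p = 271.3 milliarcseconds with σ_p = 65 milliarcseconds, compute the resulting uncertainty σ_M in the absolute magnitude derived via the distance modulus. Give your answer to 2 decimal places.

σ_M = 0.52 mag

M = m − 5 log₁₀ d + 5 = m + 5 log₁₀ p + 5, so ∂M/∂p = 5/(p ln 10).
σ_M = (5/ln 10) · (σ_p/p) = 2.1715 × 65/271.3 = 2.1715 × 0.23959 = 0.52027.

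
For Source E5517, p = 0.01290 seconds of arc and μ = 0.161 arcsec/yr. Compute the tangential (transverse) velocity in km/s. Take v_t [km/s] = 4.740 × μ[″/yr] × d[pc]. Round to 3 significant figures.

d = 1/p = 1/0.01290″ = 77.519 pc.
v_t = 4.74 × μ × d = 4.74 × 0.161 × 77.519 = 59.158 km/s.

59.2 km/s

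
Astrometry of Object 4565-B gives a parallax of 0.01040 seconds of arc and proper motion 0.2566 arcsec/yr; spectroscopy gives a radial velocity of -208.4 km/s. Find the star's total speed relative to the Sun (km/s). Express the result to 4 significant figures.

239.0 km/s

d = 1/p = 1/0.01040″ = 96.154 pc.
v_t = 4.740 μ d = 4.740 × 0.2566 × 96.154 = 116.95 km/s.
v = √(v_r² + v_t²) = √((-208.4)² + 116.95²) = √57107.9 = 238.97 km/s.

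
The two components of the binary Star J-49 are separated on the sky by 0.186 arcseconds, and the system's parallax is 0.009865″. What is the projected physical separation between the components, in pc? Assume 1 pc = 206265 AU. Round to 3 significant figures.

d = 1/p = 1/0.009865″ = 101.37 pc.
At distance d (pc), an angle of θ arcsec spans θ·d AU: s = 0.186 × 101.37 = 18.855 AU.
= 18.855 / 206265 = 9.1412 × 10^-5 pc.

9.14 × 10^-5 pc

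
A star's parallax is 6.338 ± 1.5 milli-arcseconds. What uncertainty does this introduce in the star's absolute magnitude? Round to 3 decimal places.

M = m − 5 log₁₀ d + 5 = m + 5 log₁₀ p + 5, so ∂M/∂p = 5/(p ln 10).
σ_M = (5/ln 10) · (σ_p/p) = 2.1715 × 1.5/6.338 = 2.1715 × 0.23667 = 0.51393.

σ_M = 0.514 mag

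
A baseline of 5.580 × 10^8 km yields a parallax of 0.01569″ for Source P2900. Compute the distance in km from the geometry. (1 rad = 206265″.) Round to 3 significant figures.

7.34 × 10^15 km

θ = 0.01569″ = 0.01569/206265 = 7.6067 × 10^-8 rad.
d = B/θ = (5.580 × 10^8) / (7.6067 × 10^-8) = 7.3356 × 10^15 km.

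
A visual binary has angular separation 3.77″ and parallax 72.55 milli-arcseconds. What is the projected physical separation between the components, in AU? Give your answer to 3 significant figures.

52.0 AU

d = 1/p = 1/0.07255″ = 13.784 pc.
At distance d (pc), an angle of θ arcsec spans θ·d AU: s = 3.77 × 13.784 = 51.966 AU.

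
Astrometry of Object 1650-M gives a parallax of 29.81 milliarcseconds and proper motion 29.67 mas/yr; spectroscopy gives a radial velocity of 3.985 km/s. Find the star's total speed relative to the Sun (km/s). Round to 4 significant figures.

d = 1/p = 1/0.02981″ = 33.546 pc.
μ = 29.67 mas/yr = 0.02967 ″/yr.
v_t = 4.740 μ d = 4.740 × 0.02967 × 33.546 = 4.7178 km/s.
v = √(v_r² + v_t²) = √(3.985² + 4.7178²) = √38.1379 = 6.1756 km/s.

6.176 km/s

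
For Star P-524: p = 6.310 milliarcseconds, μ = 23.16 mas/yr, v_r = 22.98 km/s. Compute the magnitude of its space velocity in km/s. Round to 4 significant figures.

28.82 km/s

d = 1/p = 1/0.006310″ = 158.48 pc.
μ = 23.16 mas/yr = 0.02316 ″/yr.
v_t = 4.740 μ d = 4.740 × 0.02316 × 158.48 = 17.398 km/s.
v = √(v_r² + v_t²) = √(22.98² + 17.398²) = √830.771 = 28.823 km/s.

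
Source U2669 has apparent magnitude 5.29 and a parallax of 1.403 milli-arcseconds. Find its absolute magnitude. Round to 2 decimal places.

M = -3.97

d = 1/p = 1/0.001403″ = 712.76 pc.
m − M = 5 log₁₀(712.76) − 5 = 14.2647 − 5 = 9.2647.
M = m − (m − M) = 5.29 − 9.2647 = -3.97.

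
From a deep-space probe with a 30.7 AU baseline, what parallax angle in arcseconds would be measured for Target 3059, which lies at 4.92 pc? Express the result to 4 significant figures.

6.240 arcsec

p (arcsec) = B (AU) / d (pc).
p = 30.7 / 4.92 = 6.2398 arcsec.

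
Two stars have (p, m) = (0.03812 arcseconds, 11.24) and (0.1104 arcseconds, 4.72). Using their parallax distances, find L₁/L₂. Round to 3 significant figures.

L₁/L₂ = 0.0207

d₁ = 1/p₁ = 1/0.03812″ = 26.233 pc; d₂ = 1/p₂ = 1/0.1104″ = 9.058 pc.
M₁ = m₁ − 5 log₁₀ d₁ + 5 = 11.24 − 7.0942 + 5 = 9.1458.
M₂ = 4.72 − 4.7852 + 5 = 4.9348.
L₁/L₂ = 10^(0.4(M₂ − M₁)) = 10^(0.4 × (-4.2110)) = 10^(-1.68440) = 0.020682.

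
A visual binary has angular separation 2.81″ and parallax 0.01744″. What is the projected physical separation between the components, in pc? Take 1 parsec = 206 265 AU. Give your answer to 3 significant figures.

0.000781 pc

d = 1/p = 1/0.01744″ = 57.339 pc.
At distance d (pc), an angle of θ arcsec spans θ·d AU: s = 2.81 × 57.339 = 161.12 AU.
= 161.12 / 206265 = 0.00078113 pc.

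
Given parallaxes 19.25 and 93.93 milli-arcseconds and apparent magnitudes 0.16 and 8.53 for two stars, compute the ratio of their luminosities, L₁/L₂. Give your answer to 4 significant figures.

d₁ = 1/p₁ = 1/0.01925″ = 51.948 pc; d₂ = 1/p₂ = 1/0.09393″ = 10.646 pc.
M₁ = m₁ − 5 log₁₀ d₁ + 5 = 0.16 − 8.5778 + 5 = -3.4178.
M₂ = 8.53 − 5.1359 + 5 = 8.3941.
L₁/L₂ = 10^(0.4(M₂ − M₁)) = 10^(0.4 × 11.8119) = 10^4.72476 = 53059.

L₁/L₂ = 53060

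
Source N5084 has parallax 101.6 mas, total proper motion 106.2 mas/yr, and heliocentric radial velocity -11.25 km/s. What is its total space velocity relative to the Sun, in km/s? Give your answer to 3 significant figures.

d = 1/p = 1/0.1016″ = 9.8425 pc.
μ = 106.2 mas/yr = 0.1062 ″/yr.
v_t = 4.740 μ d = 4.740 × 0.1062 × 9.8425 = 4.9546 km/s.
v = √(v_r² + v_t²) = √((-11.25)² + 4.9546²) = √151.111 = 12.293 km/s.

12.3 km/s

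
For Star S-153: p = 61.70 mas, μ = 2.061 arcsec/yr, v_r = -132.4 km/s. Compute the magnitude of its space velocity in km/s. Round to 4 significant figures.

206.4 km/s

d = 1/p = 1/0.06170″ = 16.207 pc.
v_t = 4.740 μ d = 4.740 × 2.061 × 16.207 = 158.33 km/s.
v = √(v_r² + v_t²) = √((-132.4)² + 158.33²) = √42598.1 = 206.39 km/s.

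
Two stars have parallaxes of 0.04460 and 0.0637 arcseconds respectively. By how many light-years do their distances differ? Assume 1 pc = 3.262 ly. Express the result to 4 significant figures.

21.93 ly

d_A = 1/0.04460″ = 22.422 pc; d_B = 1/0.06370″ = 15.699 pc.
|d_B − d_A| = |15.699 − 22.422| = 6.723 pc = 6.723 × 3.262 ly = 21.93 ly.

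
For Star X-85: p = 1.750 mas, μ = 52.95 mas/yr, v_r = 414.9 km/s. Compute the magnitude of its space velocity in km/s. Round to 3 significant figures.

d = 1/p = 1/0.001750″ = 571.43 pc.
μ = 52.95 mas/yr = 0.05295 ″/yr.
v_t = 4.740 μ d = 4.740 × 0.05295 × 571.43 = 143.42 km/s.
v = √(v_r² + v_t²) = √(414.9² + 143.42²) = √192711 = 438.99 km/s.

439 km/s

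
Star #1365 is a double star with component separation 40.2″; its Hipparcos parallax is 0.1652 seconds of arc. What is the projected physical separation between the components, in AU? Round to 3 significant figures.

243 AU

d = 1/p = 1/0.1652″ = 6.0533 pc.
At distance d (pc), an angle of θ arcsec spans θ·d AU: s = 40.2 × 6.0533 = 243.34 AU.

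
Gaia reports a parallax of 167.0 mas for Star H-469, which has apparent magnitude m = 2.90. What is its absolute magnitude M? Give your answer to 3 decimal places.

M = 4.014

d = 1/p = 1/0.1670″ = 5.988 pc.
m − M = 5 log₁₀(5.988) − 5 = 3.8864 − 5 = -1.1136.
M = m − (m − M) = 2.90 − (-1.1136) = 4.014.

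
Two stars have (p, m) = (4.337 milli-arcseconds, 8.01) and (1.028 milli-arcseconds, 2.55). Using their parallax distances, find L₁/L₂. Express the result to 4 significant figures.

L₁/L₂ = 0.0003678

d₁ = 1/p₁ = 1/0.004337″ = 230.57 pc; d₂ = 1/p₂ = 1/0.001028″ = 972.76 pc.
M₁ = m₁ − 5 log₁₀ d₁ + 5 = 8.01 − 11.8140 + 5 = 1.1960.
M₂ = 2.55 − 14.9400 + 5 = -7.3900.
L₁/L₂ = 10^(0.4(M₂ − M₁)) = 10^(0.4 × (-8.5860)) = 10^(-3.43440) = 0.00036779.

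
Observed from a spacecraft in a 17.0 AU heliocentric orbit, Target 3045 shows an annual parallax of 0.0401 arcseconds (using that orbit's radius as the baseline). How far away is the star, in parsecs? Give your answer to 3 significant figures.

With baseline B (in AU) and parallax p (in arcsec), d = B/p parsecs.
d = 17.0 / 0.0401 = 423.94 pc.

424 pc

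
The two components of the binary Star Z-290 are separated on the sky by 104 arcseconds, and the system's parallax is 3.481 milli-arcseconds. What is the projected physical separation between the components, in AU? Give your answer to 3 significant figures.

d = 1/p = 1/0.003481″ = 287.27 pc.
At distance d (pc), an angle of θ arcsec spans θ·d AU: s = 104 × 287.27 = 29876 AU.

29900 AU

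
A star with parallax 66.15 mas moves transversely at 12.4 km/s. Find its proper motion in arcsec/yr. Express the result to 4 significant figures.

d = 1/p = 1/0.06615″ = 15.117 pc.
μ = v_t / (4.74 d) = 12.4 / (4.74 × 15.117) = 12.4 / 71.655 = 0.17305 ″/yr.

0.1731 arcsec/yr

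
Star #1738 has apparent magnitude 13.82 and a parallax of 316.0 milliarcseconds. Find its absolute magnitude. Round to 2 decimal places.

M = 16.32

d = 1/p = 1/0.3160″ = 3.1646 pc.
m − M = 5 log₁₀(3.1646) − 5 = 2.5016 − 5 = -2.4984.
M = m − (m − M) = 13.82 − (-2.4984) = 16.32.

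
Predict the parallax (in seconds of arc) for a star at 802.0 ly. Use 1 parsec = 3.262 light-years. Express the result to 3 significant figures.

0.00407 arcsec

d = 802.0 ly ÷ 3.262 = 245.86 pc.
p = 1/d = 1/245.86 = 0.0040674 arcsec.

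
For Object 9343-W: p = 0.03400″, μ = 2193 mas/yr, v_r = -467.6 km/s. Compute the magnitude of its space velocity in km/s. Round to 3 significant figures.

559 km/s

d = 1/p = 1/0.03400″ = 29.412 pc.
μ = 2193 mas/yr = 2.193 ″/yr.
v_t = 4.740 μ d = 4.740 × 2.193 × 29.412 = 305.73 km/s.
v = √(v_r² + v_t²) = √((-467.6)² + 305.73²) = √312121 = 558.68 km/s.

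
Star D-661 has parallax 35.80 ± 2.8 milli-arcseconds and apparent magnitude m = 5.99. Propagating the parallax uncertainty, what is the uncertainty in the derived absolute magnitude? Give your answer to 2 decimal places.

M = m − 5 log₁₀ d + 5 = m + 5 log₁₀ p + 5, so ∂M/∂p = 5/(p ln 10).
σ_M = (5/ln 10) · (σ_p/p) = 2.1715 × 2.8/35.80 = 2.1715 × 0.078212 = 0.16984.

σ_M = 0.17 mag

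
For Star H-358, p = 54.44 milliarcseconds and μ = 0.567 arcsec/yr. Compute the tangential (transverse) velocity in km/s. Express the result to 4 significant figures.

49.37 km/s

d = 1/p = 1/0.05444″ = 18.369 pc.
v_t = 4.74 × μ × d = 4.74 × 0.567 × 18.369 = 49.368 km/s.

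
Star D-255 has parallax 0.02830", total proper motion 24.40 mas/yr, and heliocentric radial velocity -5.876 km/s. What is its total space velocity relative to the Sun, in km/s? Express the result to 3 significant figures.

d = 1/p = 1/0.02830″ = 35.336 pc.
μ = 24.40 mas/yr = 0.02440 ″/yr.
v_t = 4.740 μ d = 4.740 × 0.02440 × 35.336 = 4.0868 km/s.
v = √(v_r² + v_t²) = √((-5.876)² + 4.0868²) = √51.2293 = 7.1575 km/s.

7.16 km/s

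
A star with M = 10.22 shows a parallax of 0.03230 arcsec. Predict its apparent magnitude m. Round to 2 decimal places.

m = 12.67

d = 1/p = 1/0.03230″ = 30.96 pc.
m − M = 5 log₁₀ d − 5 = 5 log₁₀(30.96) − 5 = 7.4540 − 5 = 2.4540.
m = M + (m − M) = 10.22 + 2.4540 = 12.67.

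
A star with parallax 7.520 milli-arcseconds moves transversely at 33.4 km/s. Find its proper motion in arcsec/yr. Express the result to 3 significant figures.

0.0530 arcsec/yr

d = 1/p = 1/0.007520″ = 132.98 pc.
μ = v_t / (4.74 d) = 33.4 / (4.74 × 132.98) = 33.4 / 630.33 = 0.052988 ″/yr.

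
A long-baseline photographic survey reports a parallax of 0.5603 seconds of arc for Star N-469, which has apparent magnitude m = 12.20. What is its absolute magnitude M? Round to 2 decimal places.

M = 15.94

d = 1/p = 1/0.5603″ = 1.7848 pc.
m − M = 5 log₁₀(1.7848) − 5 = 1.2579 − 5 = -3.7421.
M = m − (m − M) = 12.20 − (-3.7421) = 15.94.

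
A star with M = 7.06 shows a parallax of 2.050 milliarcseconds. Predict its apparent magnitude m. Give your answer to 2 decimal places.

d = 1/p = 1/0.002050″ = 487.8 pc.
m − M = 5 log₁₀ d − 5 = 5 log₁₀(487.8) − 5 = 13.4412 − 5 = 8.4412.
m = M + (m − M) = 7.06 + 8.4412 = 15.50.

m = 15.50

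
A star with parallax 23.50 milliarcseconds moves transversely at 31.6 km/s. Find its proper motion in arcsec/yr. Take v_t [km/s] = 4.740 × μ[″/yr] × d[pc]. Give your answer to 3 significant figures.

0.157 arcsec/yr

d = 1/p = 1/0.02350″ = 42.553 pc.
μ = v_t / (4.74 d) = 31.6 / (4.74 × 42.553) = 31.6 / 201.7 = 0.15667 ″/yr.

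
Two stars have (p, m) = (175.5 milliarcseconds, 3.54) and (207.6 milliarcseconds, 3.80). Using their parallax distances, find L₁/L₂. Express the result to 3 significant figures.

d₁ = 1/p₁ = 1/0.1755″ = 5.698 pc; d₂ = 1/p₂ = 1/0.2076″ = 4.817 pc.
M₁ = m₁ − 5 log₁₀ d₁ + 5 = 3.54 − 3.7786 + 5 = 4.7614.
M₂ = 3.80 − 3.4139 + 5 = 5.3861.
L₁/L₂ = 10^(0.4(M₂ − M₁)) = 10^(0.4 × 0.6247) = 10^0.24988 = 1.7778.

L₁/L₂ = 1.78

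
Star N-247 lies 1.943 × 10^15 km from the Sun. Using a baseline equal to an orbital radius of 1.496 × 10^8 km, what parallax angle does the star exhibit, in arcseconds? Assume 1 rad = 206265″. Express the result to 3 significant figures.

0.0159 arcsec

θ ≈ B/d = (1.496 × 10^8) / (1.943 × 10^15) = 7.6994 × 10^-8 rad.
In arcseconds: 7.6994 × 10^-8 × 206265 = 0.015881″.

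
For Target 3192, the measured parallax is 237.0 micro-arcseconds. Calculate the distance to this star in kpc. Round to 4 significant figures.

4.219 kpc

p = 237.0 micro-arcseconds = 0.0002370 arcsec.
d = 1/p = 1/0.0002370 = 4219.4 pc.
= 4.2194 kpc.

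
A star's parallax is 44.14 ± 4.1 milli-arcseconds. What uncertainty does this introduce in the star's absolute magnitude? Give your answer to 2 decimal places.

σ_M = 0.20 mag

M = m − 5 log₁₀ d + 5 = m + 5 log₁₀ p + 5, so ∂M/∂p = 5/(p ln 10).
σ_M = (5/ln 10) · (σ_p/p) = 2.1715 × 4.1/44.14 = 2.1715 × 0.092886 = 0.2017.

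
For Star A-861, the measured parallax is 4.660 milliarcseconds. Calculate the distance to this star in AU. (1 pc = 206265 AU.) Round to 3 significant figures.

4.43 × 10^7 AU

p = 4.660 milliarcseconds = 0.004660 arcsec.
d = 1/p = 1/0.004660 = 214.59 pc.
In AU: 214.59 × 206265 = 4.4262 × 10^7 AU.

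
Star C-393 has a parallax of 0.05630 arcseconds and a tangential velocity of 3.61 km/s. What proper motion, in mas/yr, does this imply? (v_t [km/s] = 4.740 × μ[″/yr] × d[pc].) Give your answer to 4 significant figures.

42.88 mas/yr

d = 1/p = 1/0.05630″ = 17.762 pc.
μ = v_t / (4.74 d) = 3.61 / (4.74 × 17.762) = 3.61 / 84.192 = 0.042878 ″/yr = 42.878 mas/yr.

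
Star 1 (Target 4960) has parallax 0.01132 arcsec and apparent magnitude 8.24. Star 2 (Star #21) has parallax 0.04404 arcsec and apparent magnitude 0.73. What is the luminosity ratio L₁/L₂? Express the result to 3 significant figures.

d₁ = 1/p₁ = 1/0.01132″ = 88.339 pc; d₂ = 1/p₂ = 1/0.04404″ = 22.707 pc.
M₁ = m₁ − 5 log₁₀ d₁ + 5 = 8.24 − 9.7308 + 5 = 3.5092.
M₂ = 0.73 − 6.7808 + 5 = -1.0508.
L₁/L₂ = 10^(0.4(M₂ − M₁)) = 10^(0.4 × (-4.5600)) = 10^(-1.82400) = 0.014997.

L₁/L₂ = 0.0150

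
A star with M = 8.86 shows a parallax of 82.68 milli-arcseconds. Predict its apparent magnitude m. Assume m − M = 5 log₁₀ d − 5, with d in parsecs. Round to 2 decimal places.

d = 1/p = 1/0.08268″ = 12.095 pc.
m − M = 5 log₁₀ d − 5 = 5 log₁₀(12.095) − 5 = 5.4130 − 5 = 0.4130.
m = M + (m − M) = 8.86 + 0.4130 = 9.27.

m = 9.27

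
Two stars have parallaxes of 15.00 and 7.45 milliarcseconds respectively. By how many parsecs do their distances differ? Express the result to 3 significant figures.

d_A = 1/0.01500″ = 66.667 pc; d_B = 1/0.007450″ = 134.23 pc.
|d_B − d_A| = |134.23 − 66.667| = 67.563 pc.

67.6 pc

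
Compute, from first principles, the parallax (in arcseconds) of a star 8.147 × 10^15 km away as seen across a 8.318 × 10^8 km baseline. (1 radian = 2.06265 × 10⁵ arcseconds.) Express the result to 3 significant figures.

θ ≈ B/d = (8.318 × 10^8) / (8.147 × 10^15) = 1.0210 × 10^-7 rad.
In arcseconds: 1.0210 × 10^-7 × 206265 = 0.02106″.

0.0211 arcsec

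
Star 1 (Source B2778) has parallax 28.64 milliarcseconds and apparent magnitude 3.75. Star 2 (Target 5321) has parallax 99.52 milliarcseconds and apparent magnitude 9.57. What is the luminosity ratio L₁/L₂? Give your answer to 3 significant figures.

L₁/L₂ = 2570

d₁ = 1/p₁ = 1/0.02864″ = 34.916 pc; d₂ = 1/p₂ = 1/0.09952″ = 10.048 pc.
M₁ = m₁ − 5 log₁₀ d₁ + 5 = 3.75 − 7.7151 + 5 = 1.0349.
M₂ = 9.57 − 5.0104 + 5 = 9.5596.
L₁/L₂ = 10^(0.4(M₂ − M₁)) = 10^(0.4 × 8.5247) = 10^3.40988 = 2569.7.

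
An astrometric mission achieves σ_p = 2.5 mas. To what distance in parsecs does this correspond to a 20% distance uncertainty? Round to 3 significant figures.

σ_d/d = σ_p/p, so the condition is σ_p/p ≤ 0.20, i.e. p ≥ σ_p/0.20.
p_min = 2.5/0.20 = 12.5 mas = 0.0125 arcsec.
d_max = 1/p_min = 1/0.0125 = 80 pc.

80.0 pc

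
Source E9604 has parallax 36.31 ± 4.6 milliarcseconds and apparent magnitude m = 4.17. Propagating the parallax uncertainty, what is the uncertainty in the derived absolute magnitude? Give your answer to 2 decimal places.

M = m − 5 log₁₀ d + 5 = m + 5 log₁₀ p + 5, so ∂M/∂p = 5/(p ln 10).
σ_M = (5/ln 10) · (σ_p/p) = 2.1715 × 4.6/36.31 = 2.1715 × 0.12669 = 0.27511.

σ_M = 0.28 mag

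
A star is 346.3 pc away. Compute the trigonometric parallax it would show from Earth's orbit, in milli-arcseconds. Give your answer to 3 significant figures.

p = 1/d = 1/346.3 = 0.0028877 arcsec.
= 0.0028877 × 1000 = 2.8877 mas.

2.89 mas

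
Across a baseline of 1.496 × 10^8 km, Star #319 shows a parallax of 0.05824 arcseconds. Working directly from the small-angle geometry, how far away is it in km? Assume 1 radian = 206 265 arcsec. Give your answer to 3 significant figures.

5.30 × 10^14 km

θ = 0.05824″ = 0.05824/206265 = 2.8236 × 10^-7 rad.
d = B/θ = (1.496 × 10^8) / (2.8236 × 10^-7) = 5.2982 × 10^14 km.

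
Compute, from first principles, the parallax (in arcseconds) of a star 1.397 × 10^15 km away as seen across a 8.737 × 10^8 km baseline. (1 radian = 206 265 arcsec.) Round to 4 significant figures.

0.1290 arcsec

θ ≈ B/d = (8.737 × 10^8) / (1.397 × 10^15) = 6.2541 × 10^-7 rad.
In arcseconds: 6.2541 × 10^-7 × 206265 = 0.129″.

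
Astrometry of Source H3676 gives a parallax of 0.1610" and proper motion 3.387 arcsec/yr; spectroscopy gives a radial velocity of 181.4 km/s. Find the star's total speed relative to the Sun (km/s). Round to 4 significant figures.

d = 1/p = 1/0.1610″ = 6.2112 pc.
v_t = 4.740 μ d = 4.740 × 3.387 × 6.2112 = 99.717 km/s.
v = √(v_r² + v_t²) = √(181.4² + 99.717²) = √42849.4 = 207 km/s.

207.0 km/s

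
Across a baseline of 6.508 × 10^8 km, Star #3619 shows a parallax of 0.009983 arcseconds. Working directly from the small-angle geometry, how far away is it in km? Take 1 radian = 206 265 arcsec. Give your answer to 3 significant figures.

1.34 × 10^16 km

θ = 0.009983″ = 0.009983/206265 = 4.8399 × 10^-8 rad.
d = B/θ = (6.508 × 10^8) / (4.8399 × 10^-8) = 1.3447 × 10^16 km.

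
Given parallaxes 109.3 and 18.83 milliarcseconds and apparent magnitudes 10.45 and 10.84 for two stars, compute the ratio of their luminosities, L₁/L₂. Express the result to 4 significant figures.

L₁/L₂ = 0.04251

d₁ = 1/p₁ = 1/0.1093″ = 9.1491 pc; d₂ = 1/p₂ = 1/0.01883″ = 53.107 pc.
M₁ = m₁ − 5 log₁₀ d₁ + 5 = 10.45 − 4.8069 + 5 = 10.6431.
M₂ = 10.84 − 8.6258 + 5 = 7.2142.
L₁/L₂ = 10^(0.4(M₂ − M₁)) = 10^(0.4 × (-3.4289)) = 10^(-1.37156) = 0.042505.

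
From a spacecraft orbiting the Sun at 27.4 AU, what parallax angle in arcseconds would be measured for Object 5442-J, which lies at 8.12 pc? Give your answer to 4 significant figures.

p (arcsec) = B (AU) / d (pc).
p = 27.4 / 8.12 = 3.3744 arcsec.

3.374 arcsec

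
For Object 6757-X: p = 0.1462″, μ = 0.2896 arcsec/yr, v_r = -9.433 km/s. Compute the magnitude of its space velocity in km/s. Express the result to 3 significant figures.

13.3 km/s

d = 1/p = 1/0.1462″ = 6.8399 pc.
v_t = 4.740 μ d = 4.740 × 0.2896 × 6.8399 = 9.3892 km/s.
v = √(v_r² + v_t²) = √((-9.433)² + 9.3892²) = √177.139 = 13.309 km/s.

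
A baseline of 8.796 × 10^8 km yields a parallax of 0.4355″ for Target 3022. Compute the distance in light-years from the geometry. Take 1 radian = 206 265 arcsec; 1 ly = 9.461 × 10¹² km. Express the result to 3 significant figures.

44.0 ly

θ = 0.4355″ = 0.4355/206265 = 2.1114 × 10^-6 rad.
d = B/θ = (8.796 × 10^8) / (2.1114 × 10^-6) = 4.1660 × 10^14 km = (4.1660 × 10^14) / (9.461 × 10^12) ly = 44.033 ly.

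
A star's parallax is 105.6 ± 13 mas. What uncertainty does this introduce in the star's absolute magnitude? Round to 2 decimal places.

M = m − 5 log₁₀ d + 5 = m + 5 log₁₀ p + 5, so ∂M/∂p = 5/(p ln 10).
σ_M = (5/ln 10) · (σ_p/p) = 2.1715 × 13/105.6 = 2.1715 × 0.12311 = 0.26733.

σ_M = 0.27 mag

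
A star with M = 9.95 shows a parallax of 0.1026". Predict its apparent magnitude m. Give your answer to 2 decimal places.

d = 1/p = 1/0.1026″ = 9.7466 pc.
m − M = 5 log₁₀ d − 5 = 5 log₁₀(9.7466) − 5 = 4.9443 − 5 = -0.0557.
m = M + (m − M) = 9.95 + (-0.0557) = 9.89.

m = 9.89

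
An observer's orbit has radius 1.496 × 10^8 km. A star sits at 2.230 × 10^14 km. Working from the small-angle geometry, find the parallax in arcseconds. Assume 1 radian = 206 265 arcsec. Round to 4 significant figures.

0.1384 arcsec

θ ≈ B/d = (1.496 × 10^8) / (2.230 × 10^14) = 6.7085 × 10^-7 rad.
In arcseconds: 6.7085 × 10^-7 × 206265 = 0.13837″.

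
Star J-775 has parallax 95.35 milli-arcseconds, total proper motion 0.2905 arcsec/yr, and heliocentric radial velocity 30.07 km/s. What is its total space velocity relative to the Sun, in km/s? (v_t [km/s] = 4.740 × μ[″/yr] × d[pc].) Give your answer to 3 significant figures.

33.4 km/s

d = 1/p = 1/0.09535″ = 10.488 pc.
v_t = 4.740 μ d = 4.740 × 0.2905 × 10.488 = 14.442 km/s.
v = √(v_r² + v_t²) = √(30.07² + 14.442²) = √1112.78 = 33.358 km/s.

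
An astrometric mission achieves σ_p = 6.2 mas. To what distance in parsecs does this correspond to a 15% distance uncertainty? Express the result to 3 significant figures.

24.2 pc

σ_d/d = σ_p/p, so the condition is σ_p/p ≤ 0.15, i.e. p ≥ σ_p/0.15.
p_min = 6.2/0.15 = 41.333 mas = 0.041333 arcsec.
d_max = 1/p_min = 1/0.041333 = 24.194 pc.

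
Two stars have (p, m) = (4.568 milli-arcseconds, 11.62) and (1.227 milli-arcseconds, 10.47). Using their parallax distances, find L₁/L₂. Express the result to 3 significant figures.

d₁ = 1/p₁ = 1/0.004568″ = 218.91 pc; d₂ = 1/p₂ = 1/0.001227″ = 815 pc.
M₁ = m₁ − 5 log₁₀ d₁ + 5 = 11.62 − 11.7013 + 5 = 4.9187.
M₂ = 10.47 − 14.5558 + 5 = 0.9142.
L₁/L₂ = 10^(0.4(M₂ − M₁)) = 10^(0.4 × (-4.0045)) = 10^(-1.60180) = 0.025015.

L₁/L₂ = 0.0250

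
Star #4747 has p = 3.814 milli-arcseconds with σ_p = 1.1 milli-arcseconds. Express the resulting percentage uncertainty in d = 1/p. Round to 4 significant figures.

For d = 1/p, |σ_d/d| = |σ_p/p|.
σ_p/p = 1.1 / 3.814 = 0.28841 = 28.841%.

28.84%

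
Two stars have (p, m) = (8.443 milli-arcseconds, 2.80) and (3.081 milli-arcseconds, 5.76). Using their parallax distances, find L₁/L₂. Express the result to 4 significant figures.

d₁ = 1/p₁ = 1/0.008443″ = 118.44 pc; d₂ = 1/p₂ = 1/0.003081″ = 324.57 pc.
M₁ = m₁ − 5 log₁₀ d₁ + 5 = 2.80 − 10.3675 + 5 = -2.5675.
M₂ = 5.76 − 12.5565 + 5 = -1.7965.
L₁/L₂ = 10^(0.4(M₂ − M₁)) = 10^(0.4 × 0.7710) = 10^0.30840 = 2.0342.

L₁/L₂ = 2.034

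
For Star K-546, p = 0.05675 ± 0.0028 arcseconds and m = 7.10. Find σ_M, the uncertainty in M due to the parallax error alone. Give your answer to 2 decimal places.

M = m − 5 log₁₀ d + 5 = m + 5 log₁₀ p + 5, so ∂M/∂p = 5/(p ln 10).
σ_M = (5/ln 10) · (σ_p/p) = 2.1715 × 0.0028/0.05675 = 2.1715 × 0.049339 = 0.10714.

σ_M = 0.11 mag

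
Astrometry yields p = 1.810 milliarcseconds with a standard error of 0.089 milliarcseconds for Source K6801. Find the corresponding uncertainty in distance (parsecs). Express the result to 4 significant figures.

d = 1/p, so σ_d = σ_p / p².
σ_d = 0.0000890 / (0.001810)² = 0.0000890 / 0.0000032761 = 27.166 pc.

27.17 pc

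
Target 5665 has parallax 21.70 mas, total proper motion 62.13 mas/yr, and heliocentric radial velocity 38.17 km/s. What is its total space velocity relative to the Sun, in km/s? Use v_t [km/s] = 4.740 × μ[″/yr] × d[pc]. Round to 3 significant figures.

40.5 km/s

d = 1/p = 1/0.02170″ = 46.083 pc.
μ = 62.13 mas/yr = 0.06213 ″/yr.
v_t = 4.740 μ d = 4.740 × 0.06213 × 46.083 = 13.571 km/s.
v = √(v_r² + v_t²) = √(38.17² + 13.571²) = √1641.12 = 40.511 km/s.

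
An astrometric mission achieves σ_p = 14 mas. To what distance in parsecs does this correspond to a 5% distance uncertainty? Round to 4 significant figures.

σ_d/d = σ_p/p, so the condition is σ_p/p ≤ 0.05, i.e. p ≥ σ_p/0.05.
p_min = 14/0.05 = 280 mas = 0.28 arcsec.
d_max = 1/p_min = 1/0.28 = 3.5714 pc.

3.571 pc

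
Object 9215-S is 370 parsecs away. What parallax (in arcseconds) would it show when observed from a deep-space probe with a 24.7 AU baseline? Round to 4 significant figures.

0.06676 arcsec

p (arcsec) = B (AU) / d (pc).
p = 24.7 / 370 = 0.066757 arcsec.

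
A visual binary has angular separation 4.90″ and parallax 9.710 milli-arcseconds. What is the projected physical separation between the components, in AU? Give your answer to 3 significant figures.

505 AU

d = 1/p = 1/0.009710″ = 102.99 pc.
At distance d (pc), an angle of θ arcsec spans θ·d AU: s = 4.90 × 102.99 = 504.65 AU.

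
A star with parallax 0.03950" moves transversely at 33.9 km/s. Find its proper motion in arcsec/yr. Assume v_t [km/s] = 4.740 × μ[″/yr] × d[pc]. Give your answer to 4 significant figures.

d = 1/p = 1/0.03950″ = 25.316 pc.
μ = v_t / (4.74 d) = 33.9 / (4.74 × 25.316) = 33.9 / 120 = 0.2825 ″/yr.

0.2825 arcsec/yr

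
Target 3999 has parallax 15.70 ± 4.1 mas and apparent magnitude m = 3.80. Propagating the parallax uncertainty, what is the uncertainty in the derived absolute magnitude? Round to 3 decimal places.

σ_M = 0.567 mag

M = m − 5 log₁₀ d + 5 = m + 5 log₁₀ p + 5, so ∂M/∂p = 5/(p ln 10).
σ_M = (5/ln 10) · (σ_p/p) = 2.1715 × 4.1/15.70 = 2.1715 × 0.26115 = 0.56709.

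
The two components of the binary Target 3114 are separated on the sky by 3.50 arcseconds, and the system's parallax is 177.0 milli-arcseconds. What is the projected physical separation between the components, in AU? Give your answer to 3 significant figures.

19.8 AU

d = 1/p = 1/0.1770″ = 5.6497 pc.
At distance d (pc), an angle of θ arcsec spans θ·d AU: s = 3.50 × 5.6497 = 19.774 AU.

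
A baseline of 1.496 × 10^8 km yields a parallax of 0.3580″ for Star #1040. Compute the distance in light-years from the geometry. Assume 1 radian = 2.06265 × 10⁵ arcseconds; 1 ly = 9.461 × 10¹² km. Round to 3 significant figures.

θ = 0.3580″ = 0.3580/206265 = 1.7356 × 10^-6 rad.
d = B/θ = (1.496 × 10^8) / (1.7356 × 10^-6) = 8.6195 × 10^13 km = (8.6195 × 10^13) / (9.461 × 10^12) ly = 9.1106 ly.

9.11 ly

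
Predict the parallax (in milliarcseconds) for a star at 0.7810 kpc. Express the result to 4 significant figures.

d = 0.7810 kpc = 781 pc.
p = 1/d = 1/781 = 0.0012804 arcsec.
= 0.0012804 × 1000 = 1.2804 mas.

1.280 mas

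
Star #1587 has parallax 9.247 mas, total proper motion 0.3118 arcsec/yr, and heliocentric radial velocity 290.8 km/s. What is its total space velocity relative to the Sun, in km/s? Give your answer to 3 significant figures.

d = 1/p = 1/0.009247″ = 108.14 pc.
v_t = 4.740 μ d = 4.740 × 0.3118 × 108.14 = 159.82 km/s.
v = √(v_r² + v_t²) = √(290.8² + 159.82²) = √110107 = 331.82 km/s.

332 km/s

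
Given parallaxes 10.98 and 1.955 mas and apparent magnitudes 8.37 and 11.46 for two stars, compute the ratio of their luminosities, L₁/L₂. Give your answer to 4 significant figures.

d₁ = 1/p₁ = 1/0.01098″ = 91.075 pc; d₂ = 1/p₂ = 1/0.001955″ = 511.51 pc.
M₁ = m₁ − 5 log₁₀ d₁ + 5 = 8.37 − 9.7970 + 5 = 3.5730.
M₂ = 11.46 − 13.5443 + 5 = 2.9157.
L₁/L₂ = 10^(0.4(M₂ − M₁)) = 10^(0.4 × (-0.6573)) = 10^(-0.26292) = 0.54586.

L₁/L₂ = 0.5459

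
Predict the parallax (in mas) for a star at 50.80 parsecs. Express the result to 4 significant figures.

19.69 mas

p = 1/d = 1/50.8 = 0.019685 arcsec.
= 0.019685 × 1000 = 19.685 mas.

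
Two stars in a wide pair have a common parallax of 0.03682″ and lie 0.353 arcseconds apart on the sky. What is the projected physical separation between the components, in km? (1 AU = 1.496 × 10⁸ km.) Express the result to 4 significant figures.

d = 1/p = 1/0.03682″ = 27.159 pc.
At distance d (pc), an angle of θ arcsec spans θ·d AU: s = 0.353 × 27.159 = 9.5871 AU.
= 9.5871 × 1.496 × 10⁸ km = 1.4342 × 10^9 km.

1.434 × 10^9 km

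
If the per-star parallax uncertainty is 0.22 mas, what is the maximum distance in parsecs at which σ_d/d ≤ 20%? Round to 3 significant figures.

909 pc

σ_d/d = σ_p/p, so the condition is σ_p/p ≤ 0.20, i.e. p ≥ σ_p/0.20.
p_min = 0.22/0.20 = 1.1 mas = 0.0011 arcsec.
d_max = 1/p_min = 1/0.0011 = 909.09 pc.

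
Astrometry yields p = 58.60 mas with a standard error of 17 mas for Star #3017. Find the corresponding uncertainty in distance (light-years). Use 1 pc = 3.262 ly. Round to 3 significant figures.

16.1 ly

d = 1/p, so σ_d = σ_p / p².
σ_d = 0.0170 / (0.05860)² = 0.0170 / 0.003434 = 4.9505 pc = 4.9505 × 3.262 ly = 16.149 ly.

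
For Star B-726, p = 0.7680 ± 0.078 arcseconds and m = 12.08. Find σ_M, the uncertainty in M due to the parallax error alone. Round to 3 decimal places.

M = m − 5 log₁₀ d + 5 = m + 5 log₁₀ p + 5, so ∂M/∂p = 5/(p ln 10).
σ_M = (5/ln 10) · (σ_p/p) = 2.1715 × 0.078/0.7680 = 2.1715 × 0.10156 = 0.22054.

σ_M = 0.221 mag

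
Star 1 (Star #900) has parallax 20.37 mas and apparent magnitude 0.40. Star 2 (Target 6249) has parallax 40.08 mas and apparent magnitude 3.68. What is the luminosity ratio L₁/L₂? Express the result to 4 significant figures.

d₁ = 1/p₁ = 1/0.02037″ = 49.092 pc; d₂ = 1/p₂ = 1/0.04008″ = 24.95 pc.
M₁ = m₁ − 5 log₁₀ d₁ + 5 = 0.40 − 8.4551 + 5 = -3.0551.
M₂ = 3.68 − 6.9854 + 5 = 1.6946.
L₁/L₂ = 10^(0.4(M₂ − M₁)) = 10^(0.4 × 4.7497) = 10^1.89988 = 79.411.

L₁/L₂ = 79.41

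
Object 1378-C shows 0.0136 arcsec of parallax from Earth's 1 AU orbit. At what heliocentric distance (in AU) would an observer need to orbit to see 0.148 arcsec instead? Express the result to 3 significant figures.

Parallax scales linearly with baseline: p ∝ B, so B = p_target / p_Earth × 1 AU.
B = 0.148 / 0.0136 = 10.882 AU.

10.9 AU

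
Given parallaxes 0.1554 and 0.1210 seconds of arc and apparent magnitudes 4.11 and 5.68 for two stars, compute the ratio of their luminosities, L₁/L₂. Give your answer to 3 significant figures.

d₁ = 1/p₁ = 1/0.1554″ = 6.435 pc; d₂ = 1/p₂ = 1/0.1210″ = 8.2645 pc.
M₁ = m₁ − 5 log₁₀ d₁ + 5 = 4.11 − 4.0427 + 5 = 5.0673.
M₂ = 5.68 − 4.5861 + 5 = 6.0939.
L₁/L₂ = 10^(0.4(M₂ − M₁)) = 10^(0.4 × 1.0266) = 10^0.41064 = 2.5742.

L₁/L₂ = 2.57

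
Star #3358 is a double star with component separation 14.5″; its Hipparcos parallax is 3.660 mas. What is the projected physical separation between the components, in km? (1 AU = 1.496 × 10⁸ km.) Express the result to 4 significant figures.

5.927 × 10^11 km

d = 1/p = 1/0.003660″ = 273.22 pc.
At distance d (pc), an angle of θ arcsec spans θ·d AU: s = 14.5 × 273.22 = 3961.7 AU.
= 3961.7 × 1.496 × 10⁸ km = 5.9267 × 10^11 km.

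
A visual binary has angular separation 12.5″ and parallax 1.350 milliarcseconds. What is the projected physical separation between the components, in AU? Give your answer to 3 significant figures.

9260 AU

d = 1/p = 1/0.001350″ = 740.74 pc.
At distance d (pc), an angle of θ arcsec spans θ·d AU: s = 12.5 × 740.74 = 9259.3 AU.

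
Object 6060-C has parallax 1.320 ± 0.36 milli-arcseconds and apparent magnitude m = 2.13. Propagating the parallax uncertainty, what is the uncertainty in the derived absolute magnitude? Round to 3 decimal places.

M = m − 5 log₁₀ d + 5 = m + 5 log₁₀ p + 5, so ∂M/∂p = 5/(p ln 10).
σ_M = (5/ln 10) · (σ_p/p) = 2.1715 × 0.36/1.320 = 2.1715 × 0.27273 = 0.59223.

σ_M = 0.592 mag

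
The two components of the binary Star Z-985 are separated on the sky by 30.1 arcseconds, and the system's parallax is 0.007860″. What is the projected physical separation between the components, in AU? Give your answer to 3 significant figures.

3830 AU

d = 1/p = 1/0.007860″ = 127.23 pc.
At distance d (pc), an angle of θ arcsec spans θ·d AU: s = 30.1 × 127.23 = 3829.6 AU.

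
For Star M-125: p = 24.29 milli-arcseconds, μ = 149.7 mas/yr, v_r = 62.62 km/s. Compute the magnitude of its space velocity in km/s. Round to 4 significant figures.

69.10 km/s

d = 1/p = 1/0.02429″ = 41.169 pc.
μ = 149.7 mas/yr = 0.1497 ″/yr.
v_t = 4.740 μ d = 4.740 × 0.1497 × 41.169 = 29.213 km/s.
v = √(v_r² + v_t²) = √(62.62² + 29.213²) = √4774.66 = 69.099 km/s.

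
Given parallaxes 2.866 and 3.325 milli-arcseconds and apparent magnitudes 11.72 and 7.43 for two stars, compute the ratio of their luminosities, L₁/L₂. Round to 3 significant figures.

L₁/L₂ = 0.0259

d₁ = 1/p₁ = 1/0.002866″ = 348.92 pc; d₂ = 1/p₂ = 1/0.003325″ = 300.75 pc.
M₁ = m₁ − 5 log₁₀ d₁ + 5 = 11.72 − 12.7136 + 5 = 4.0064.
M₂ = 7.43 − 12.3910 + 5 = 0.0390.
L₁/L₂ = 10^(0.4(M₂ − M₁)) = 10^(0.4 × (-3.9674)) = 10^(-1.58696) = 0.025885.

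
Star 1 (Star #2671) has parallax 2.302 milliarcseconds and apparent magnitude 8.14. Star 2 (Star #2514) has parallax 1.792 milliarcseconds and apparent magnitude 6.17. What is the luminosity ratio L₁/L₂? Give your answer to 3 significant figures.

L₁/L₂ = 0.0987

d₁ = 1/p₁ = 1/0.002302″ = 434.4 pc; d₂ = 1/p₂ = 1/0.001792″ = 558.04 pc.
M₁ = m₁ − 5 log₁₀ d₁ + 5 = 8.14 − 13.1894 + 5 = -0.0494.
M₂ = 6.17 − 13.7333 + 5 = -2.5633.
L₁/L₂ = 10^(0.4(M₂ − M₁)) = 10^(0.4 × (-2.5139)) = 10^(-1.00556) = 0.098728.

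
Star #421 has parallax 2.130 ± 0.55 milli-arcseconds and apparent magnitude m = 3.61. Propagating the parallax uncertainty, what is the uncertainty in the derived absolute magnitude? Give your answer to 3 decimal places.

M = m − 5 log₁₀ d + 5 = m + 5 log₁₀ p + 5, so ∂M/∂p = 5/(p ln 10).
σ_M = (5/ln 10) · (σ_p/p) = 2.1715 × 0.55/2.130 = 2.1715 × 0.25822 = 0.56072.

σ_M = 0.561 mag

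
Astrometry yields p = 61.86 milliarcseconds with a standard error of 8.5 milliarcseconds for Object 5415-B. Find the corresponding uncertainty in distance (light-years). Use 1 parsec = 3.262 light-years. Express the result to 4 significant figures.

d = 1/p, so σ_d = σ_p / p².
σ_d = 0.00850 / (0.06186)² = 0.00850 / 0.0038267 = 2.2212 pc = 2.2212 × 3.262 ly = 7.2456 ly.

7.246 ly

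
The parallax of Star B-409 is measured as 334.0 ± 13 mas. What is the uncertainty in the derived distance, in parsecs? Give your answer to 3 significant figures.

d = 1/p, so σ_d = σ_p / p².
σ_d = 0.0130 / (0.3340)² = 0.0130 / 0.11156 = 0.11653 pc.

0.117 pc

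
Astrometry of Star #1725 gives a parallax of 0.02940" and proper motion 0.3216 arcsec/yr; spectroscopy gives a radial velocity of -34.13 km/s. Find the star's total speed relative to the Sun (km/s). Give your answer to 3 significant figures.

d = 1/p = 1/0.02940″ = 34.014 pc.
v_t = 4.740 μ d = 4.740 × 0.3216 × 34.014 = 51.85 km/s.
v = √(v_r² + v_t²) = √((-34.13)² + 51.85²) = √3853.28 = 62.075 km/s.

62.1 km/s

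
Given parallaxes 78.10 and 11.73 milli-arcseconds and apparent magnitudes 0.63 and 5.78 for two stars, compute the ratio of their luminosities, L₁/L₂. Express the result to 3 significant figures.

L₁/L₂ = 2.59

d₁ = 1/p₁ = 1/0.07810″ = 12.804 pc; d₂ = 1/p₂ = 1/0.01173″ = 85.251 pc.
M₁ = m₁ − 5 log₁₀ d₁ + 5 = 0.63 − 5.5367 + 5 = 0.0933.
M₂ = 5.78 − 9.6535 + 5 = 1.1265.
L₁/L₂ = 10^(0.4(M₂ − M₁)) = 10^(0.4 × 1.0332) = 10^0.41328 = 2.5899.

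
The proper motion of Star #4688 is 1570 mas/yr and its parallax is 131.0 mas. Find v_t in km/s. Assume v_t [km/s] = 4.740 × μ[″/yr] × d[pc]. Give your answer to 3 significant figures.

56.8 km/s

d = 1/p = 1/0.1310″ = 7.6336 pc.
μ = 1570 mas/yr = 1.57 ″/yr.
v_t = 4.74 × μ × d = 4.74 × 1.57 × 7.6336 = 56.808 km/s.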